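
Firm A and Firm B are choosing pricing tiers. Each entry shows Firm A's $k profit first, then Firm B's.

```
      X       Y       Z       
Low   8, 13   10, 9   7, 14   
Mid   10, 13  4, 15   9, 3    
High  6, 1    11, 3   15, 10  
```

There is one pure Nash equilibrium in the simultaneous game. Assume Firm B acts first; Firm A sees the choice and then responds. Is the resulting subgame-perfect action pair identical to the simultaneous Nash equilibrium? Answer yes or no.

Work backward from Firm A's decision.
- X: Firm A compares 8, 10, 6 and picks Mid; Firm B would get 13.
- Y: Firm A compares 10, 4, 11 and picks High; Firm B would get 3.
- Z: Firm A compares 7, 9, 15 and picks High; Firm B would get 10.
Firm B's induced payoffs are 13, 3, 10, so Firm B commits to X. Subgame-perfect outcome: (Mid, X) with payoffs (10, 13).
For the simultaneous game, intersect best replies.
Firm A's best replies: X→Mid; Y→High; Z→High.
Firm B's best replies: Low→Z; Mid→Y; High→Z.
Only (High, Z) has each player best-responding; Nash payoffs (15, 10).
Sequential outcome (Mid, X) differs from the Nash profile (High, Z).

no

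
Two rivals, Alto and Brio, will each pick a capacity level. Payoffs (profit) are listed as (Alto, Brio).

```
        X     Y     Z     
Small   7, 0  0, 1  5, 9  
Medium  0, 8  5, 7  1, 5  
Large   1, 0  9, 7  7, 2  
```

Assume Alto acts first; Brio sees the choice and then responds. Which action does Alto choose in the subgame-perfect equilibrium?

Large

Solve by backward induction (Alto leads).
- Small: BR = Z, leader payoff 5.
- Medium: BR = X, leader payoff 0.
- Large: BR = Y, leader payoff 9.
Maximizing over 5, 0, 9, Alto chooses Large. Subgame-perfect outcome: (Large, Y) with payoffs (9, 7).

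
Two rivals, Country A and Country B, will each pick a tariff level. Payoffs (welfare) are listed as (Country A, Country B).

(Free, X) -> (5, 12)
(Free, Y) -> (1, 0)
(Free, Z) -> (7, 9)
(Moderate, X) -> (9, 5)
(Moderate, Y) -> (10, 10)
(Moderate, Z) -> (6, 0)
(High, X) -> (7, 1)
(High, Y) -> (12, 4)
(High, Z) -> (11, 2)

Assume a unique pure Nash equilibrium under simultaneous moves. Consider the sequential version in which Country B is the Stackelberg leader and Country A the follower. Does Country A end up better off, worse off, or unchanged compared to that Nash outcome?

worse off

Backward induction with Country B moving first.
- X → Country A plays Moderate (best of 5, 9, 7); Country B gets 5.
- Y → Country A plays High (best of 1, 10, 12); Country B gets 4.
- Z → Country A plays High (best of 7, 6, 11); Country B gets 2.
Among 5, 4, 2, the best is 5 at X. Subgame-perfect outcome: (Moderate, X) with payoffs (9, 5).
Now find the simultaneous Nash equilibrium.
Country A's best replies: X→Moderate; Y→High; Z→High.
Country B's best replies: Free→X; Moderate→Y; High→Y.
The unique mutual best reply is (High, Y), giving (12, 4).
Country A earns 9 sequentially versus 12 at the Nash outcome: worse off.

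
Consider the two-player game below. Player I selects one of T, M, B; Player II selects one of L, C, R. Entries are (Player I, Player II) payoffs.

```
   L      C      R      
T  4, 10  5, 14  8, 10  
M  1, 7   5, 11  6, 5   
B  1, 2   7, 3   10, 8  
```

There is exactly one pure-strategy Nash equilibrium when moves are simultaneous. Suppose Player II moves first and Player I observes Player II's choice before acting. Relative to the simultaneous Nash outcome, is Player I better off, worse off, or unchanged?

worse off

Work backward from Player I's decision.
- L: Player I compares 4, 1, 1 and picks T; Player II would get 10.
- C: Player I compares 5, 5, 7 and picks B; Player II would get 3.
- R: Player I compares 8, 6, 10 and picks B; Player II would get 8.
Maximizing over 10, 3, 8, Player II chooses L. Subgame-perfect outcome: (T, L) with payoffs (4, 10).
Under simultaneous play:
Player I's best replies: L→T; C→B; R→B.
Player II's best replies: T→C; M→C; B→R.
The unique mutual best reply is (B, R), giving (10, 8).
Player I earns 4 sequentially versus 10 at the Nash outcome: worse off.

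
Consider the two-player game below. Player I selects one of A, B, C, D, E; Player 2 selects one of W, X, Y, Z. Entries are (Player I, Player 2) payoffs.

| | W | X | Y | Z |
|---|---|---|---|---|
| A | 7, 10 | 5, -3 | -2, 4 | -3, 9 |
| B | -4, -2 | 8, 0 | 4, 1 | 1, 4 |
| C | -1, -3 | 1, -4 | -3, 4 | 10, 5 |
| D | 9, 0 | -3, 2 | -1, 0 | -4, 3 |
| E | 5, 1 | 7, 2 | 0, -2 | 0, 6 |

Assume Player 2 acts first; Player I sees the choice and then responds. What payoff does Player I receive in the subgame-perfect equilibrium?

Solve by backward induction (Player 2 leads).
- W: Player I compares 7, -4, -1, 9, 5 and picks D; Player 2 would get 0.
- X: Player I compares 5, 8, 1, -3, 7 and picks B; Player 2 would get 0.
- Y: Player I compares -2, 4, -3, -1, 0 and picks B; Player 2 would get 1.
- Z: Player I compares -3, 1, 10, -4, 0 and picks C; Player 2 would get 5.
Player 2's induced payoffs are 0, 0, 1, 5, so Player 2 commits to Z. Subgame-perfect outcome: (C, Z) with payoffs (10, 5).

10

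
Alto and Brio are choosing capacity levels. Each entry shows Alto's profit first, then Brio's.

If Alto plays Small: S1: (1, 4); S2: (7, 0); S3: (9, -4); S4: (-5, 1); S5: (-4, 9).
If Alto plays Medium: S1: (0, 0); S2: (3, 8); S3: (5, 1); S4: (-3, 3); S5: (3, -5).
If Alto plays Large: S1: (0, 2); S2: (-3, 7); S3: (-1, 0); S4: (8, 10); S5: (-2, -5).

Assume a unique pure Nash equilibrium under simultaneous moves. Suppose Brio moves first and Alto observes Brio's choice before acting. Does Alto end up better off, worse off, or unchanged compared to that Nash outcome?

Backward induction with Brio moving first.
- S1: BR = Small, leader payoff 4.
- S2: BR = Small, leader payoff 0.
- S3: BR = Small, leader payoff -4.
- S4: BR = Large, leader payoff 10.
- S5: BR = Medium, leader payoff -5.
Maximizing over 4, 0, -4, 10, -5, Brio chooses S4. Subgame-perfect outcome: (Large, S4) with payoffs (8, 10).
Under simultaneous play:
Alto's best replies: S1→Small; S2→Small; S3→Small; S4→Large; S5→Medium.
Brio's best replies: Small→S5; Medium→S2; Large→S4.
The unique mutual best reply is (Large, S4), giving (8, 10).
Alto earns 8 sequentially versus 8 at the Nash outcome: unchanged.

unchanged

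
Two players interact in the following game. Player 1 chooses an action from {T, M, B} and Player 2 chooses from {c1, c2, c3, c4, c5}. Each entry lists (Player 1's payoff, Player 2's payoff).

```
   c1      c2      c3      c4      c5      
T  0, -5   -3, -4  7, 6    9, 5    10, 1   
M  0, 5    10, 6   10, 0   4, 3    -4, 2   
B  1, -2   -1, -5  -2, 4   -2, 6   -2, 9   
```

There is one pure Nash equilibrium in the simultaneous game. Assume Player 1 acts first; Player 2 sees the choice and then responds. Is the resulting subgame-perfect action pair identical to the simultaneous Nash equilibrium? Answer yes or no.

yes

Solve by backward induction (Player 1 leads).
- T: BR = c3, leader payoff 7.
- M: BR = c2, leader payoff 10.
- B: BR = c5, leader payoff -2.
Player 1's induced payoffs are 7, 10, -2, so Player 1 commits to M. Subgame-perfect outcome: (M, c2) with payoffs (10, 6).
Under simultaneous play:
Player 1's best replies: c1→B; c2→M; c3→M; c4→T; c5→T.
Player 2's best replies: T→c3; M→c2; B→c5.
The unique mutual best reply is (M, c2), giving (10, 6).
Sequential outcome (M, c2) coincides with the Nash profile (M, c2).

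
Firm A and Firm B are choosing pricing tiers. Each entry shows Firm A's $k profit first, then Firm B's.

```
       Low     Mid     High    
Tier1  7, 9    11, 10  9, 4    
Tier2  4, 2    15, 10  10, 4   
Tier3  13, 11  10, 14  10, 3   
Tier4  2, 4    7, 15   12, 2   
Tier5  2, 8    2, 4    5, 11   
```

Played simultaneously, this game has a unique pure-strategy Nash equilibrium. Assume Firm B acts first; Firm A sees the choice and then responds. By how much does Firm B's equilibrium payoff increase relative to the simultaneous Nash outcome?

Backward induction with Firm B moving first.
- Low → Firm A plays Tier3 (best of 7, 4, 13, 2, 2); Firm B gets 11.
- Mid → Firm A plays Tier2 (best of 11, 15, 10, 7, 2); Firm B gets 10.
- High → Firm A plays Tier4 (best of 9, 10, 10, 12, 5); Firm B gets 2.
Among 11, 10, 2, the best is 11 at Low. Subgame-perfect outcome: (Tier3, Low) with payoffs (13, 11).
Now find the simultaneous Nash equilibrium.
Firm A's best replies: Low→Tier3; Mid→Tier2; High→Tier4.
Firm B's best replies: Tier1→Mid; Tier2→Mid; Tier3→Mid; Tier4→Mid; Tier5→High.
The unique mutual best reply is (Tier2, Mid), giving (15, 10).
Firm B's commitment gain: 11 − 10 = 1.

1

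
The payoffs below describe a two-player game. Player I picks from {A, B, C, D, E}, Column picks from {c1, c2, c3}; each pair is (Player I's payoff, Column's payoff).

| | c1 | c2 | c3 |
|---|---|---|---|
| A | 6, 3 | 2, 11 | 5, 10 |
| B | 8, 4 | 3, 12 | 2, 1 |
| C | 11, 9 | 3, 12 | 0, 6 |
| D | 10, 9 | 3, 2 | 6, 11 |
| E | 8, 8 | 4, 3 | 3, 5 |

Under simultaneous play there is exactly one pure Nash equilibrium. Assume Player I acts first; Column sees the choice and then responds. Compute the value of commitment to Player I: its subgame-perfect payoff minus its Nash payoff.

2

Solve by backward induction (Player I leads).
- A → Column plays c2 (best of 3, 11, 10); Player I gets 2.
- B → Column plays c2 (best of 4, 12, 1); Player I gets 3.
- C → Column plays c2 (best of 9, 12, 6); Player I gets 3.
- D → Column plays c3 (best of 9, 2, 11); Player I gets 6.
- E → Column plays c1 (best of 8, 3, 5); Player I gets 8.
Maximizing over 2, 3, 3, 6, 8, Player I chooses E. Subgame-perfect outcome: (E, c1) with payoffs (8, 8).
For the simultaneous game, intersect best replies.
Player I's best replies: c1→C; c2→E; c3→D.
Column's best replies: A→c2; B→c2; C→c2; D→c3; E→c1.
The unique mutual best reply is (D, c3), giving (6, 11).
Player I's commitment gain: 8 − 6 = 2.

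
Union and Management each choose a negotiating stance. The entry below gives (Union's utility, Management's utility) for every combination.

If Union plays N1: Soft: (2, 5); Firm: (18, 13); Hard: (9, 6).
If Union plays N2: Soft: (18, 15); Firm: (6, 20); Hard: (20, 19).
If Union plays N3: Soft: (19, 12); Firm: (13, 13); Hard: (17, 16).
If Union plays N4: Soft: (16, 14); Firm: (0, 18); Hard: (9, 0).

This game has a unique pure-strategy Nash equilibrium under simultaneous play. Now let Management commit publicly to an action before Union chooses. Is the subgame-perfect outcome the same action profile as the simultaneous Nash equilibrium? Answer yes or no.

Work backward from Union's decision.
- Soft → Union plays N3 (best of 2, 18, 19, 16); Management gets 12.
- Firm → Union plays N1 (best of 18, 6, 13, 0); Management gets 13.
- Hard → Union plays N2 (best of 9, 20, 17, 9); Management gets 19.
Management's induced payoffs are 12, 13, 19, so Management commits to Hard. Subgame-perfect outcome: (N2, Hard) with payoffs (20, 19).
Under simultaneous play:
Union's best replies: Soft→N3; Firm→N1; Hard→N2.
Management's best replies: N1→Firm; N2→Firm; N3→Hard; N4→Firm.
The unique mutual best reply is (N1, Firm), giving (18, 13).
Sequential outcome (N2, Hard) differs from the Nash profile (N1, Firm).

no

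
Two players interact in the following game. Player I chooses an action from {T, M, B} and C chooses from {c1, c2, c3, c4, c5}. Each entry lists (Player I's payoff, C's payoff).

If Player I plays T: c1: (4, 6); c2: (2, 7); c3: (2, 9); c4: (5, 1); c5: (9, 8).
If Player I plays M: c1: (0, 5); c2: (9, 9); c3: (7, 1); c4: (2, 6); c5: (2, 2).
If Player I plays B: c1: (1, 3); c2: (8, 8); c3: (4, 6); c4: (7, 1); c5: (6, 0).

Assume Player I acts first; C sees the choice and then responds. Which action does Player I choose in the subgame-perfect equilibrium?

M

Work backward from C's decision.
- T → C plays c3 (best of 6, 7, 9, 1, 8); Player I gets 2.
- M → C plays c2 (best of 5, 9, 1, 6, 2); Player I gets 9.
- B → C plays c2 (best of 3, 8, 6, 1, 0); Player I gets 8.
Player I's induced payoffs are 2, 9, 8, so Player I commits to M. Subgame-perfect outcome: (M, c2) with payoffs (9, 9).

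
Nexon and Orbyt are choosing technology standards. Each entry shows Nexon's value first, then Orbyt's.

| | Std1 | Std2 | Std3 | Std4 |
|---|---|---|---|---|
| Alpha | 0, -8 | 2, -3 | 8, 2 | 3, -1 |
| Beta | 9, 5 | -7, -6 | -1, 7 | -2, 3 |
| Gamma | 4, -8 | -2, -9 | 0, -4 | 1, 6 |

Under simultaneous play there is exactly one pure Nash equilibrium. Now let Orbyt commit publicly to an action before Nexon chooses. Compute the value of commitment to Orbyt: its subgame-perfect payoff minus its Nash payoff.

Solve by backward induction (Orbyt leads).
- Std1: Nexon compares 0, 9, 4 and picks Beta; Orbyt would get 5.
- Std2: Nexon compares 2, -7, -2 and picks Alpha; Orbyt would get -3.
- Std3: Nexon compares 8, -1, 0 and picks Alpha; Orbyt would get 2.
- Std4: Nexon compares 3, -2, 1 and picks Alpha; Orbyt would get -1.
Among 5, -3, 2, -1, the best is 5 at Std1. Subgame-perfect outcome: (Beta, Std1) with payoffs (9, 5).
For the simultaneous game, intersect best replies.
Nexon's best replies: Std1→Beta; Std2→Alpha; Std3→Alpha; Std4→Alpha.
Orbyt's best replies: Alpha→Std3; Beta→Std3; Gamma→Std4.
Only (Alpha, Std3) has each player best-responding; Nash payoffs (8, 2).
Orbyt's commitment gain: 5 − 2 = 3.

3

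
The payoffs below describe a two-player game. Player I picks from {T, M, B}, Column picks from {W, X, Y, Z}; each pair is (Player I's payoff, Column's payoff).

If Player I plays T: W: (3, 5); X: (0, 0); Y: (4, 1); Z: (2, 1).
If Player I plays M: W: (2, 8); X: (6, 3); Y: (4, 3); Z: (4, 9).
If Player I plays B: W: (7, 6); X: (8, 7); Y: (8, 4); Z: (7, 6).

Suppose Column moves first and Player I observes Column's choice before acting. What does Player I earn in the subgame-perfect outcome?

Player I best-responds to each possible Column move:
- W: BR = B, leader payoff 6.
- X: BR = B, leader payoff 7.
- Y: BR = B, leader payoff 4.
- Z: BR = B, leader payoff 6.
Maximizing over 6, 7, 4, 6, Column chooses X. Subgame-perfect outcome: (B, X) with payoffs (8, 7).

8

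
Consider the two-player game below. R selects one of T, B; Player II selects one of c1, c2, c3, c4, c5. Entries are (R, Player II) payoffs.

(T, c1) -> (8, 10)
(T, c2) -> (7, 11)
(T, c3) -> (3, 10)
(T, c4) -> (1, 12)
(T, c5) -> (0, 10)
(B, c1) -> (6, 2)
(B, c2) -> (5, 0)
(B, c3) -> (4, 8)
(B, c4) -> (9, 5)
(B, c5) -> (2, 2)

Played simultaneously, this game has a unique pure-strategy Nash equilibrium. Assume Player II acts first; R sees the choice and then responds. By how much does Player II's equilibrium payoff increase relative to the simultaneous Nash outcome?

3

Work backward from R's decision.
- c1: R compares 8, 6 and picks T; Player II would get 10.
- c2: R compares 7, 5 and picks T; Player II would get 11.
- c3: R compares 3, 4 and picks B; Player II would get 8.
- c4: R compares 1, 9 and picks B; Player II would get 5.
- c5: R compares 0, 2 and picks B; Player II would get 2.
Player II's induced payoffs are 10, 11, 8, 5, 2, so Player II commits to c2. Subgame-perfect outcome: (T, c2) with payoffs (7, 11).
Now find the simultaneous Nash equilibrium.
R's best replies: c1→T; c2→T; c3→B; c4→B; c5→B.
Player II's best replies: T→c4; B→c3.
Only (B, c3) has each player best-responding; Nash payoffs (4, 8).
Player II's commitment gain: 11 − 8 = 3.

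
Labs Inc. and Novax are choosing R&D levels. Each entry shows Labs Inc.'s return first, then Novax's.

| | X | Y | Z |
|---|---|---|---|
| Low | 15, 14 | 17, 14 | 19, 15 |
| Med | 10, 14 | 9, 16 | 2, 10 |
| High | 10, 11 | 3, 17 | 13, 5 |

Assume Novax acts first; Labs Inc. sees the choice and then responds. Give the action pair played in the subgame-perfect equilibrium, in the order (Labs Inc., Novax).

(Low, Z)

Backward induction with Novax moving first.
- X: BR = Low, leader payoff 14.
- Y: BR = Low, leader payoff 14.
- Z: BR = Low, leader payoff 15.
Maximizing over 14, 14, 15, Novax chooses Z. Subgame-perfect outcome: (Low, Z) with payoffs (19, 15).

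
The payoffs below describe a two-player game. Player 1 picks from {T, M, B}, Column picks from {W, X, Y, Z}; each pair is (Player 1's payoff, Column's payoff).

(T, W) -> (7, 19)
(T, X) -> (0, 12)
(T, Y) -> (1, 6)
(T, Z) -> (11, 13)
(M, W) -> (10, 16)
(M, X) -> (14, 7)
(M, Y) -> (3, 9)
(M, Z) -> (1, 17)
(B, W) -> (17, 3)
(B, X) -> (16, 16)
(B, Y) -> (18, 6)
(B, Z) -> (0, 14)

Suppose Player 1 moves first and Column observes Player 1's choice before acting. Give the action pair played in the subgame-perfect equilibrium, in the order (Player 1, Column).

(B, X)

Work backward from Column's decision.
- T: Column compares 19, 12, 6, 13 and picks W; Player 1 would get 7.
- M: Column compares 16, 7, 9, 17 and picks Z; Player 1 would get 1.
- B: Column compares 3, 16, 6, 14 and picks X; Player 1 would get 16.
Among 7, 1, 16, the best is 16 at B. Subgame-perfect outcome: (B, X) with payoffs (16, 16).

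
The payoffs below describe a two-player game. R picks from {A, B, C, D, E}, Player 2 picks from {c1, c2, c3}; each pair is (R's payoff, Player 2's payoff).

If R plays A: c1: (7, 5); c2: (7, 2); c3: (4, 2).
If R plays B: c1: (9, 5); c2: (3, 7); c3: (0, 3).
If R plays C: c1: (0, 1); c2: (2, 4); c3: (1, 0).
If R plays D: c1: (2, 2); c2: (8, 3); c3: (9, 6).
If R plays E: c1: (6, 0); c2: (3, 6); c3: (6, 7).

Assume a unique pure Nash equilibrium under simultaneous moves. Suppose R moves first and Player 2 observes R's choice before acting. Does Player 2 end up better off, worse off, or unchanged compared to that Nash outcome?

Work backward from Player 2's decision.
- A: Player 2 compares 5, 2, 2 and picks c1; R would get 7.
- B: Player 2 compares 5, 7, 3 and picks c2; R would get 3.
- C: Player 2 compares 1, 4, 0 and picks c2; R would get 2.
- D: Player 2 compares 2, 3, 6 and picks c3; R would get 9.
- E: Player 2 compares 0, 6, 7 and picks c3; R would get 6.
Maximizing over 7, 3, 2, 9, 6, R chooses D. Subgame-perfect outcome: (D, c3) with payoffs (9, 6).
For the simultaneous game, intersect best replies.
R's best replies: c1→B; c2→D; c3→D.
Player 2's best replies: A→c1; B→c2; C→c2; D→c3; E→c3.
The unique mutual best reply is (D, c3), giving (9, 6).
Player 2 earns 6 sequentially versus 6 at the Nash outcome: unchanged.

unchanged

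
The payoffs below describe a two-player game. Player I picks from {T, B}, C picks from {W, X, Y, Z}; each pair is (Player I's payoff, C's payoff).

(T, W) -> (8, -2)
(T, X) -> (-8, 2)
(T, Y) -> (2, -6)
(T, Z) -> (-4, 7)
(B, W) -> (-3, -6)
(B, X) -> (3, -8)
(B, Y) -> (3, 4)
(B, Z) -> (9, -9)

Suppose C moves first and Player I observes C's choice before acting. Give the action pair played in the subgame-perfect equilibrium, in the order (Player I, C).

(B, Y)

Backward induction with C moving first.
- W: BR = T, leader payoff -2.
- X: BR = B, leader payoff -8.
- Y: BR = B, leader payoff 4.
- Z: BR = B, leader payoff -9.
Among -2, -8, 4, -9, the best is 4 at Y. Subgame-perfect outcome: (B, Y) with payoffs (3, 4).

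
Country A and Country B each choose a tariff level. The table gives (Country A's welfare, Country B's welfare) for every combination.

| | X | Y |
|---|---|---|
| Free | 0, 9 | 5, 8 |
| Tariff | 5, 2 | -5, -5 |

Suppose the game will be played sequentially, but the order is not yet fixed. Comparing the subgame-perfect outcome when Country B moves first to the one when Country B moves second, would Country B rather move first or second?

If Country A leads: Country B's best replies are Free→X, Tariff→X; Country A's induced payoffs 0, 5; outcome (Tariff, X), payoffs (5, 2).
If Country B leads: Country A's best replies are X→Tariff, Y→Free; Country B's induced payoffs 2, 8; outcome (Free, Y), payoffs (5, 8).
Country B gets 8 moving first and 2 moving second, so Country B prefers to move first.

first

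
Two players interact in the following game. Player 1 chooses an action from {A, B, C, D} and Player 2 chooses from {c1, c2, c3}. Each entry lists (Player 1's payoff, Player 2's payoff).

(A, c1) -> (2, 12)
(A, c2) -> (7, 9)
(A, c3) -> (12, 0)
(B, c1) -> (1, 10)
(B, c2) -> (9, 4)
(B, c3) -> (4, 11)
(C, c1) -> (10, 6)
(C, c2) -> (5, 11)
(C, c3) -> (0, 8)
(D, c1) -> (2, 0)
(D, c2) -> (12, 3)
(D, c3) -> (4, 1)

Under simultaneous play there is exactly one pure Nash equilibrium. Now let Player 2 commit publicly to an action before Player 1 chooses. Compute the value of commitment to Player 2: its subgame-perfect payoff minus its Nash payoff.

Backward induction with Player 2 moving first.
- c1: BR = C, leader payoff 6.
- c2: BR = D, leader payoff 3.
- c3: BR = A, leader payoff 0.
Among 6, 3, 0, the best is 6 at c1. Subgame-perfect outcome: (C, c1) with payoffs (10, 6).
Under simultaneous play:
Player 1's best replies: c1→C; c2→D; c3→A.
Player 2's best replies: A→c1; B→c3; C→c2; D→c2.
Only (D, c2) has each player best-responding; Nash payoffs (12, 3).
Player 2's commitment gain: 6 − 3 = 3.

3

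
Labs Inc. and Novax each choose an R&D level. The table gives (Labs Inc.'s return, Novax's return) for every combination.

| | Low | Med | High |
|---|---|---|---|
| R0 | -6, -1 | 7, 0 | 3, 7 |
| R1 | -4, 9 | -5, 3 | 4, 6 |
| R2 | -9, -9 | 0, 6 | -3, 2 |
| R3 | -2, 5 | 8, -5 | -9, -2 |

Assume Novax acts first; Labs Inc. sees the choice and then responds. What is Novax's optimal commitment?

Work backward from Labs Inc.'s decision.
- Low: BR = R3, leader payoff 5.
- Med: BR = R3, leader payoff -5.
- High: BR = R1, leader payoff 6.
Among 5, -5, 6, the best is 6 at High. Subgame-perfect outcome: (R1, High) with payoffs (4, 6).

High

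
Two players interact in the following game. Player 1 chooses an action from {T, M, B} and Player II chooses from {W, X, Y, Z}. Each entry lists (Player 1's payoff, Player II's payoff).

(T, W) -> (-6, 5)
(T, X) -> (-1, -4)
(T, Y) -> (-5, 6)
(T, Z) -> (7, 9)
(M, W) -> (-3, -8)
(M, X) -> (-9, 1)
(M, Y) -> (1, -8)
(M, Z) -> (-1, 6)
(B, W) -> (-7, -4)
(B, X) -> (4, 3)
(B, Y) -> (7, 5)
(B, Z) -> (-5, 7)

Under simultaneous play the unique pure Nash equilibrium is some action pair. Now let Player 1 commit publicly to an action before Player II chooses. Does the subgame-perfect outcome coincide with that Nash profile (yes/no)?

Backward induction with Player 1 moving first.
- T: BR = Z, leader payoff 7.
- M: BR = Z, leader payoff -1.
- B: BR = Z, leader payoff -5.
Player 1's induced payoffs are 7, -1, -5, so Player 1 commits to T. Subgame-perfect outcome: (T, Z) with payoffs (7, 9).
Now find the simultaneous Nash equilibrium.
Player 1's best replies: W→M; X→B; Y→B; Z→T.
Player II's best replies: T→Z; M→Z; B→Z.
Only (T, Z) has each player best-responding; Nash payoffs (7, 9).
Sequential outcome (T, Z) coincides with the Nash profile (T, Z).

yes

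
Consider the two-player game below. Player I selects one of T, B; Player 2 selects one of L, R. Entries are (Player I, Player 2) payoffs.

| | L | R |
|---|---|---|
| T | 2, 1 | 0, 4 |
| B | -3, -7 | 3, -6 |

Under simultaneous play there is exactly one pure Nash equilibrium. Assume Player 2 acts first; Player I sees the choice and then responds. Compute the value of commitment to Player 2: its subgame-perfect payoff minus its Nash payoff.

7

Player I best-responds to each possible Player 2 move:
- L: Player I compares 2, -3 and picks T; Player 2 would get 1.
- R: Player I compares 0, 3 and picks B; Player 2 would get -6.
Among 1, -6, the best is 1 at L. Subgame-perfect outcome: (T, L) with payoffs (2, 1).
For the simultaneous game, intersect best replies.
Player I's best replies: L→T; R→B.
Player 2's best replies: T→R; B→R.
The unique mutual best reply is (B, R), giving (3, -6).
Player 2's commitment gain: 1 − -6 = 7.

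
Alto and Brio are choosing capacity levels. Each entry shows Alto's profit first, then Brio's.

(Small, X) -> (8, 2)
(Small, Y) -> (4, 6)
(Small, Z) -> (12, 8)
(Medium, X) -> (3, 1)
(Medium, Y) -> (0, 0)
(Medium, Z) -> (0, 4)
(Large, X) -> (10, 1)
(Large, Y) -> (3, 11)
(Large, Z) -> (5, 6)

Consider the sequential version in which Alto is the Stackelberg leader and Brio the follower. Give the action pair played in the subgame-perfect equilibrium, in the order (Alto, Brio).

(Small, Z)

Solve by backward induction (Alto leads).
- Small: BR = Z, leader payoff 12.
- Medium: BR = Z, leader payoff 0.
- Large: BR = Y, leader payoff 3.
Among 12, 0, 3, the best is 12 at Small. Subgame-perfect outcome: (Small, Z) with payoffs (12, 8).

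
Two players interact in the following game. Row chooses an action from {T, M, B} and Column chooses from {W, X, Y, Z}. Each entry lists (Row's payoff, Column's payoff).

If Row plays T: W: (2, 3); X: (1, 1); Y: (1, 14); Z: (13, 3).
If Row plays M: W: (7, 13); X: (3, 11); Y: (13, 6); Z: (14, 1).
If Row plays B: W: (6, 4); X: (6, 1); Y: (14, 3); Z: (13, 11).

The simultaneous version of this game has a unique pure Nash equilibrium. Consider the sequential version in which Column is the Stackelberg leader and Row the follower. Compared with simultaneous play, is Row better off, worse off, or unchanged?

Row best-responds to each possible Column move:
- W: Row compares 2, 7, 6 and picks M; Column would get 13.
- X: Row compares 1, 3, 6 and picks B; Column would get 1.
- Y: Row compares 1, 13, 14 and picks B; Column would get 3.
- Z: Row compares 13, 14, 13 and picks M; Column would get 1.
Among 13, 1, 3, 1, the best is 13 at W. Subgame-perfect outcome: (M, W) with payoffs (7, 13).
Now find the simultaneous Nash equilibrium.
Row's best replies: W→M; X→B; Y→B; Z→M.
Column's best replies: T→Y; M→W; B→Z.
Only (M, W) has each player best-responding; Nash payoffs (7, 13).
Row earns 7 sequentially versus 7 at the Nash outcome: unchanged.

unchanged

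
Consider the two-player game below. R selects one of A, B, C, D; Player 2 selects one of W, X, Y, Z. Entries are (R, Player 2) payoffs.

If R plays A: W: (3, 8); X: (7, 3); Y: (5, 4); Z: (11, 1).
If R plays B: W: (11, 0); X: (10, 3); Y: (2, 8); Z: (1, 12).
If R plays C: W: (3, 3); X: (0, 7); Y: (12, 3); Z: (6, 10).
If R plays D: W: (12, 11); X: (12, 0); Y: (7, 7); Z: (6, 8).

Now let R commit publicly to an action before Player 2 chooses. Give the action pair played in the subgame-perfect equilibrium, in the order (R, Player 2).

(D, W)

Solve by backward induction (R leads).
- A → Player 2 plays W (best of 8, 3, 4, 1); R gets 3.
- B → Player 2 plays Z (best of 0, 3, 8, 12); R gets 1.
- C → Player 2 plays Z (best of 3, 7, 3, 10); R gets 6.
- D → Player 2 plays W (best of 11, 0, 7, 8); R gets 12.
Among 3, 1, 6, 12, the best is 12 at D. Subgame-perfect outcome: (D, W) with payoffs (12, 11).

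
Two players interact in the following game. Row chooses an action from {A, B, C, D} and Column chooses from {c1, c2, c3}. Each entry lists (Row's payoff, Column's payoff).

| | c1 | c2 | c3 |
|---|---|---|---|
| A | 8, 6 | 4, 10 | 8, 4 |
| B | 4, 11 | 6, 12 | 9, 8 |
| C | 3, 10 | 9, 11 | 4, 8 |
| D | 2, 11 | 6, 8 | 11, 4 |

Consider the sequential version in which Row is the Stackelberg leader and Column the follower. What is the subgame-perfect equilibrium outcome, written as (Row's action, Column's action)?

(C, c2)

Column best-responds to each possible Row move:
- A: BR = c2, leader payoff 4.
- B: BR = c2, leader payoff 6.
- C: BR = c2, leader payoff 9.
- D: BR = c1, leader payoff 2.
Maximizing over 4, 6, 9, 2, Row chooses C. Subgame-perfect outcome: (C, c2) with payoffs (9, 11).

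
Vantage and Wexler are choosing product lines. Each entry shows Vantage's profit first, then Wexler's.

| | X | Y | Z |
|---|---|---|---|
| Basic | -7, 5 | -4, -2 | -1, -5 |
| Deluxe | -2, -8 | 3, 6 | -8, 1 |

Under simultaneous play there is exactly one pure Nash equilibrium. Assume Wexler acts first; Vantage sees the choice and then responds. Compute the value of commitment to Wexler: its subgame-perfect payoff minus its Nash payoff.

Vantage best-responds to each possible Wexler move:
- X: BR = Deluxe, leader payoff -8.
- Y: BR = Deluxe, leader payoff 6.
- Z: BR = Basic, leader payoff -5.
Maximizing over -8, 6, -5, Wexler chooses Y. Subgame-perfect outcome: (Deluxe, Y) with payoffs (3, 6).
Under simultaneous play:
Vantage's best replies: X→Deluxe; Y→Deluxe; Z→Basic.
Wexler's best replies: Basic→X; Deluxe→Y.
The unique mutual best reply is (Deluxe, Y), giving (3, 6).
Wexler's commitment gain: 6 − 6 = 0.

0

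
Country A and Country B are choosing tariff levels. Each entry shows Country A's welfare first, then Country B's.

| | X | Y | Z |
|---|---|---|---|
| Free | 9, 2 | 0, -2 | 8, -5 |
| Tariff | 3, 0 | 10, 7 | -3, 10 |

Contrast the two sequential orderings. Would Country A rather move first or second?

second

If Country A leads: Country B's best replies are Free→X, Tariff→Z; Country A's induced payoffs 9, -3; outcome (Free, X), payoffs (9, 2).
If Country B leads: Country A's best replies are X→Free, Y→Tariff, Z→Free; Country B's induced payoffs 2, 7, -5; outcome (Tariff, Y), payoffs (10, 7).
Country A gets 9 moving first and 10 moving second, so Country A prefers to move second.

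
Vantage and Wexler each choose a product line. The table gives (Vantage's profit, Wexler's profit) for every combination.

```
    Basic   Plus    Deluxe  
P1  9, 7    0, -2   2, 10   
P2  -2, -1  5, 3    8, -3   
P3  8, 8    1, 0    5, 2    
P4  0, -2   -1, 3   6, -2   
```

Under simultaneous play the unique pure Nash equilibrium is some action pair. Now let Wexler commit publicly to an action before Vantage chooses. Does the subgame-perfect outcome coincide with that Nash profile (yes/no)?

Solve by backward induction (Wexler leads).
- Basic: BR = P1, leader payoff 7.
- Plus: BR = P2, leader payoff 3.
- Deluxe: BR = P2, leader payoff -3.
Wexler's induced payoffs are 7, 3, -3, so Wexler commits to Basic. Subgame-perfect outcome: (P1, Basic) with payoffs (9, 7).
Under simultaneous play:
Vantage's best replies: Basic→P1; Plus→P2; Deluxe→P2.
Wexler's best replies: P1→Deluxe; P2→Plus; P3→Basic; P4→Plus.
The unique mutual best reply is (P2, Plus), giving (5, 3).
Sequential outcome (P1, Basic) differs from the Nash profile (P2, Plus).

no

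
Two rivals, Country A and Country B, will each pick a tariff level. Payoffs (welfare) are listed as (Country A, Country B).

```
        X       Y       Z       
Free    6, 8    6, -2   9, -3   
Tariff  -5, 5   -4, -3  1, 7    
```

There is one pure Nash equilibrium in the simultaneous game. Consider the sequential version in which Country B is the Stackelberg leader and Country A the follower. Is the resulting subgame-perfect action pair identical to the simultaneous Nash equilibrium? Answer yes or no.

Country A best-responds to each possible Country B move:
- X → Country A plays Free (best of 6, -5); Country B gets 8.
- Y → Country A plays Free (best of 6, -4); Country B gets -2.
- Z → Country A plays Free (best of 9, 1); Country B gets -3.
Among 8, -2, -3, the best is 8 at X. Subgame-perfect outcome: (Free, X) with payoffs (6, 8).
Under simultaneous play:
Country A's best replies: X→Free; Y→Free; Z→Free.
Country B's best replies: Free→X; Tariff→Z.
Only (Free, X) has each player best-responding; Nash payoffs (6, 8).
Sequential outcome (Free, X) coincides with the Nash profile (Free, X).

yes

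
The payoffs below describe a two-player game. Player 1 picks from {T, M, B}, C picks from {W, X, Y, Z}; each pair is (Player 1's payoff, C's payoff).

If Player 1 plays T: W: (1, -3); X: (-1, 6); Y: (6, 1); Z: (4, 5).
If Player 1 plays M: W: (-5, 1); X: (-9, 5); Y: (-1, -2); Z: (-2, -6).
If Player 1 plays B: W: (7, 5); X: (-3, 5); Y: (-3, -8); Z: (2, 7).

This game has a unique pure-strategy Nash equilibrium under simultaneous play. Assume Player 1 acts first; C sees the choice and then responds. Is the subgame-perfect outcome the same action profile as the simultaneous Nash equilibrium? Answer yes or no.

Work backward from C's decision.
- T → C plays X (best of -3, 6, 1, 5); Player 1 gets -1.
- M → C plays X (best of 1, 5, -2, -6); Player 1 gets -9.
- B → C plays Z (best of 5, 5, -8, 7); Player 1 gets 2.
Among -1, -9, 2, the best is 2 at B. Subgame-perfect outcome: (B, Z) with payoffs (2, 7).
For the simultaneous game, intersect best replies.
Player 1's best replies: W→B; X→T; Y→T; Z→T.
C's best replies: T→X; M→X; B→Z.
Only (T, X) has each player best-responding; Nash payoffs (-1, 6).
Sequential outcome (B, Z) differs from the Nash profile (T, X).

no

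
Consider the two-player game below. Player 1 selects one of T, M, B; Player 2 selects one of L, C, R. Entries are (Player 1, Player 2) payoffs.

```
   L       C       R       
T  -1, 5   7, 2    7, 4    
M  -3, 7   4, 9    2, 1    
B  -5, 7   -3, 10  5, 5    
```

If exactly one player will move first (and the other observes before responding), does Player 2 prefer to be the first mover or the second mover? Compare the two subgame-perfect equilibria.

If Player 1 leads: Player 2's best replies are T→L, M→C, B→C; Player 1's induced payoffs -1, 4, -3; outcome (M, C), payoffs (4, 9).
If Player 2 leads: Player 1's best replies are L→T, C→T, R→T; Player 2's induced payoffs 5, 2, 4; outcome (T, L), payoffs (-1, 5).
Player 2 gets 5 moving first and 9 moving second, so Player 2 prefers to move second.

second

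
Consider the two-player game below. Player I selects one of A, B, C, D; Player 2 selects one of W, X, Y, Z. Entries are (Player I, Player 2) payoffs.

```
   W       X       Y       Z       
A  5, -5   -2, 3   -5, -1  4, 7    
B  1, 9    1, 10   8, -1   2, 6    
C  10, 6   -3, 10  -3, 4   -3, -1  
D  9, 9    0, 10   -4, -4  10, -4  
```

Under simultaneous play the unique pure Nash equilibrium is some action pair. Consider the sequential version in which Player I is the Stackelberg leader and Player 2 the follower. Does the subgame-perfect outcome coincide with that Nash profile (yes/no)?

no

Player 2 best-responds to each possible Player I move:
- A → Player 2 plays Z (best of -5, 3, -1, 7); Player I gets 4.
- B → Player 2 plays X (best of 9, 10, -1, 6); Player I gets 1.
- C → Player 2 plays X (best of 6, 10, 4, -1); Player I gets -3.
- D → Player 2 plays X (best of 9, 10, -4, -4); Player I gets 0.
Player I's induced payoffs are 4, 1, -3, 0, so Player I commits to A. Subgame-perfect outcome: (A, Z) with payoffs (4, 7).
For the simultaneous game, intersect best replies.
Player I's best replies: W→C; X→B; Y→B; Z→D.
Player 2's best replies: A→Z; B→X; C→X; D→X.
The unique mutual best reply is (B, X), giving (1, 10).
Sequential outcome (A, Z) differs from the Nash profile (B, X).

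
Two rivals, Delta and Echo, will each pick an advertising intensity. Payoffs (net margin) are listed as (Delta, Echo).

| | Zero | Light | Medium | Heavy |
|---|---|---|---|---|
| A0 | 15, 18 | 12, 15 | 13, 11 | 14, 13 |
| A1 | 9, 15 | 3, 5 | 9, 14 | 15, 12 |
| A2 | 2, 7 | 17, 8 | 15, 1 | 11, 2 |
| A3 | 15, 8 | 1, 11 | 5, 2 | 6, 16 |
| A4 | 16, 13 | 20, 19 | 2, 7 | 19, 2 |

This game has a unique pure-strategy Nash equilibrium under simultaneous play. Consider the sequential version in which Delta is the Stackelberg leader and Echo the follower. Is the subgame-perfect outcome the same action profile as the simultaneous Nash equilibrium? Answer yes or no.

yes

Echo best-responds to each possible Delta move:
- A0: Echo compares 18, 15, 11, 13 and picks Zero; Delta would get 15.
- A1: Echo compares 15, 5, 14, 12 and picks Zero; Delta would get 9.
- A2: Echo compares 7, 8, 1, 2 and picks Light; Delta would get 17.
- A3: Echo compares 8, 11, 2, 16 and picks Heavy; Delta would get 6.
- A4: Echo compares 13, 19, 7, 2 and picks Light; Delta would get 20.
Among 15, 9, 17, 6, 20, the best is 20 at A4. Subgame-perfect outcome: (A4, Light) with payoffs (20, 19).
Under simultaneous play:
Delta's best replies: Zero→A4; Light→A4; Medium→A2; Heavy→A4.
Echo's best replies: A0→Zero; A1→Zero; A2→Light; A3→Heavy; A4→Light.
Only (A4, Light) has each player best-responding; Nash payoffs (20, 19).
Sequential outcome (A4, Light) coincides with the Nash profile (A4, Light).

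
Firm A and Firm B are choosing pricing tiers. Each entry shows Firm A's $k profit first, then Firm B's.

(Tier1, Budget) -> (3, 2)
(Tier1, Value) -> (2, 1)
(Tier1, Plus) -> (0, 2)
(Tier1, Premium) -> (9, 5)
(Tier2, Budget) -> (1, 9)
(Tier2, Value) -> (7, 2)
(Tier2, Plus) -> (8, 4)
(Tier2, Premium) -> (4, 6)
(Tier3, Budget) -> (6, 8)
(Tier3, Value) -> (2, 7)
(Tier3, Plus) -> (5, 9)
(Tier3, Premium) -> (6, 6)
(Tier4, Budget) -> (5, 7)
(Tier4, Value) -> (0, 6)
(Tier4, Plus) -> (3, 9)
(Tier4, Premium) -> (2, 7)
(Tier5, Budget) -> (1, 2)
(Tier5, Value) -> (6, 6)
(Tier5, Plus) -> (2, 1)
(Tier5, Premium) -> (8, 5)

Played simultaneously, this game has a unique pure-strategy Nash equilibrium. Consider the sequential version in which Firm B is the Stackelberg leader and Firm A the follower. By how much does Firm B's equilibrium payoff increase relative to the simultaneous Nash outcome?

Firm A best-responds to each possible Firm B move:
- Budget → Firm A plays Tier3 (best of 3, 1, 6, 5, 1); Firm B gets 8.
- Value → Firm A plays Tier2 (best of 2, 7, 2, 0, 6); Firm B gets 2.
- Plus → Firm A plays Tier2 (best of 0, 8, 5, 3, 2); Firm B gets 4.
- Premium → Firm A plays Tier1 (best of 9, 4, 6, 2, 8); Firm B gets 5.
Among 8, 2, 4, 5, the best is 8 at Budget. Subgame-perfect outcome: (Tier3, Budget) with payoffs (6, 8).
Under simultaneous play:
Firm A's best replies: Budget→Tier3; Value→Tier2; Plus→Tier2; Premium→Tier1.
Firm B's best replies: Tier1→Premium; Tier2→Budget; Tier3→Plus; Tier4→Plus; Tier5→Value.
Only (Tier1, Premium) has each player best-responding; Nash payoffs (9, 5).
Firm B's commitment gain: 8 − 5 = 3.

3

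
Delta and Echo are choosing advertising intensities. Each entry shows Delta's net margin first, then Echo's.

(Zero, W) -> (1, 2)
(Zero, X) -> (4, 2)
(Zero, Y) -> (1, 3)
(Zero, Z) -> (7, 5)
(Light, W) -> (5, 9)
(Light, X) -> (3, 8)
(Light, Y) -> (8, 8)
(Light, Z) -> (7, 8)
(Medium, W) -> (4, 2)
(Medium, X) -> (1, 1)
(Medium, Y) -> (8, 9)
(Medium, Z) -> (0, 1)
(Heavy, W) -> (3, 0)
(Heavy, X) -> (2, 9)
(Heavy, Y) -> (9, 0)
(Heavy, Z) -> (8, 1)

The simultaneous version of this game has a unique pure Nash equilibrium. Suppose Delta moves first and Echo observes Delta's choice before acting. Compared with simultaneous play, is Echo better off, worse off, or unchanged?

Backward induction with Delta moving first.
- Zero: Echo compares 2, 2, 3, 5 and picks Z; Delta would get 7.
- Light: Echo compares 9, 8, 8, 8 and picks W; Delta would get 5.
- Medium: Echo compares 2, 1, 9, 1 and picks Y; Delta would get 8.
- Heavy: Echo compares 0, 9, 0, 1 and picks X; Delta would get 2.
Delta's induced payoffs are 7, 5, 8, 2, so Delta commits to Medium. Subgame-perfect outcome: (Medium, Y) with payoffs (8, 9).
Now find the simultaneous Nash equilibrium.
Delta's best replies: W→Light; X→Zero; Y→Heavy; Z→Heavy.
Echo's best replies: Zero→Z; Light→W; Medium→Y; Heavy→X.
Only (Light, W) has each player best-responding; Nash payoffs (5, 9).
Echo earns 9 sequentially versus 9 at the Nash outcome: unchanged.

unchanged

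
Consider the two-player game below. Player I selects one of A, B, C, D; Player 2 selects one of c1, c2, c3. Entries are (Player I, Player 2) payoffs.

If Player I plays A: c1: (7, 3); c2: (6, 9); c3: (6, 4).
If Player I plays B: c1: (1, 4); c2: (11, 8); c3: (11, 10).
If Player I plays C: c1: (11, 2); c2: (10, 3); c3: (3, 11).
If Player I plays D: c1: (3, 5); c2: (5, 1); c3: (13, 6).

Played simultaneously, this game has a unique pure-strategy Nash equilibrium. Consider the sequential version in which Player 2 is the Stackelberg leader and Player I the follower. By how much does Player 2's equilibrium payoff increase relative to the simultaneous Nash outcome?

2

Solve by backward induction (Player 2 leads).
- c1 → Player I plays C (best of 7, 1, 11, 3); Player 2 gets 2.
- c2 → Player I plays B (best of 6, 11, 10, 5); Player 2 gets 8.
- c3 → Player I plays D (best of 6, 11, 3, 13); Player 2 gets 6.
Maximizing over 2, 8, 6, Player 2 chooses c2. Subgame-perfect outcome: (B, c2) with payoffs (11, 8).
Now find the simultaneous Nash equilibrium.
Player I's best replies: c1→C; c2→B; c3→D.
Player 2's best replies: A→c2; B→c3; C→c3; D→c3.
Only (D, c3) has each player best-responding; Nash payoffs (13, 6).
Player 2's commitment gain: 8 − 6 = 2.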